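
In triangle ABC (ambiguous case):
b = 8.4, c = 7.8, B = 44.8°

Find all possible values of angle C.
b/sin(B) = c/sin(C)  ⇒  sin(C) = c·sin(B)/b = 7.8·sin(44.8°)/8.4
sin(44.8°) ≈ 0.704634
sin(C) ≈ 7.8·0.704634/8.4 ≈ 5.49615/8.4 ≈ 0.654303
Candidate 1: C₁ = arcsin(0.654303) ≈ 40.8668°  →  A = 180° − 44.8° − 40.8668° ≈ 94.3332° > 0, valid
Candidate 2: C₂ = 180° − C₁ ≈ 139.133°  →  A = 180° − 44.8° − 139.133° ≈ -3.9332° ≤ 0, not a valid triangle

C = 40.87° (one solution)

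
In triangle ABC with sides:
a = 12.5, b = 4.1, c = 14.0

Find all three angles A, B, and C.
Law of cosines for each angle (a² = 156.25, b² = 16.81, c² = 196):
cos(A) = (b² + c² − a²)/(2bc) = (16.81 + 196 − 156.25)/(2·4.1·14.0) = 56.56/114.8 ≈ 0.492683  ⇒  A ≈ 60.4829°
cos(B) = (a² + c² − b²)/(2ac) = (156.25 + 196 − 16.81)/(2·12.5·14.0) = 335.44/350 ≈ 0.9584  ⇒  B ≈ 16.5845°
cos(C) = (a² + b² − c²)/(2ab) = (156.25 + 16.81 − 196)/(2·12.5·4.1) = -22.94/102.5 ≈ -0.223805  ⇒  C ≈ 102.933°
Check: A + B + C ≈ 180°

A = 60.48°, B = 16.58°, C = 102.9°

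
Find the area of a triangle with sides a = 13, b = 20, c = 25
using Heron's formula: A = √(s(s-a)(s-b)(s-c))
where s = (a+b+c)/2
s = (13 + 20 + 25)/2 = 58/2 = 29
s − a = 16, s − b = 9, s − c = 4
s(s−a)(s−b)(s−c) = 29·16·9·4 = 16704
Area = √16704 ≈ 129.244

s = 29.0, Area = 129.2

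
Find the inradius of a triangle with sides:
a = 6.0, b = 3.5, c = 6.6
r = Area/s where s is the semi-perimeter.
s = (6.0 + 3.5 + 6.6)/2 = 16.1/2 = 8.05
Area = √(s(s−a)(s−b)(s−c)) = √(8.05·2.05·4.55·1.45) ≈ √108.875 ≈ 10.4343
r ≈ 10.4343/8.05 ≈ 1.29619

r = 1.296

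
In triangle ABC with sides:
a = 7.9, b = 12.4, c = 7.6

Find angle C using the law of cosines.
c² = a² + b² − 2ab·cos(C)  ⇒  cos(C) = (a² + b² − c²)/(2ab)
cos(C) = (7.9² + 12.4² − 7.6²)/(2·7.9·12.4) = (62.41 + 153.76 − 57.76)/195.92 = 158.41/195.92 ≈ 0.808544
C = arccos(0.808544) ≈ 36.0461°

C = 36.05°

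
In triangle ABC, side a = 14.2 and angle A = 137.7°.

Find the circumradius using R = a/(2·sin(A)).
R = a/(2·sin(A)) = 14.2/(2·sin(137.7°))
sin(137.7°) ≈ 0.673013
R ≈ 14.2/(2·0.673013) = 14.2/1.34603 ≈ 10.5496

R = 10.55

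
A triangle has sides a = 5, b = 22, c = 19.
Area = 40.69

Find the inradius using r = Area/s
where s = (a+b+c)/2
s = (5 + 22 + 19)/2 = 46/2 = 23
r = Area/s = 40.69/23 ≈ 1.76913

r = 1.769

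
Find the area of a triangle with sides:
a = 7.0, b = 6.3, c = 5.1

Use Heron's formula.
s = (7.0 + 6.3 + 5.1)/2 = 18.4/2 = 9.2
s − a = 2.2, s − b = 2.9, s − c = 4.1
s(s−a)(s−b)(s−c) = 9.2·2.2·2.9·4.1 ≈ 240.654
Area = √240.654 ≈ 15.513

Area = 15.51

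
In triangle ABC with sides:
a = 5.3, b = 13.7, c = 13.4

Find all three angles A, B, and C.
Law of cosines for each angle (a² = 28.09, b² = 187.69, c² = 179.56):
cos(A) = (b² + c² − a²)/(2bc) = (187.69 + 179.56 − 28.09)/(2·13.7·13.4) = 339.16/367.16 ≈ 0.923739  ⇒  A ≈ 22.521°
cos(B) = (a² + c² − b²)/(2ac) = (28.09 + 179.56 − 187.69)/(2·5.3·13.4) = 19.96/142.04 ≈ 0.140524  ⇒  B ≈ 81.9218°
cos(C) = (a² + b² − c²)/(2ab) = (28.09 + 187.69 − 179.56)/(2·5.3·13.7) = 36.22/145.22 ≈ 0.249415  ⇒  C ≈ 75.5571°
Check: A + B + C ≈ 180°

A = 22.52°, B = 81.92°, C = 75.56°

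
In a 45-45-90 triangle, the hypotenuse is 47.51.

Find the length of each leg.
In a 45-45-90 triangle hypotenuse = leg·√2, so leg = hypotenuse/√2.
Leg = 47.51/√2 ≈ 47.51/1.41421 ≈ 33.5946

Each leg = 33.59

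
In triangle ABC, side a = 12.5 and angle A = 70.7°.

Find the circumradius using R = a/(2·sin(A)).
R = a/(2·sin(A)) = 12.5/(2·sin(70.7°))
sin(70.7°) ≈ 0.943801
R ≈ 12.5/(2·0.943801) = 12.5/1.8876 ≈ 6.62216

R = 6.622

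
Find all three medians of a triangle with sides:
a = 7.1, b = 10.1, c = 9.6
Median formula: m_a = ½√(2b² + 2c² − a²) (and cyclically). a² = 50.41, b² = 102.01, c² = 92.16.
m_a = ½√(2·102.01 + 2·92.16 − 50.41) = ½√337.93 ≈ ½·18.3829 ≈ 9.19144
m_b = ½√(2·50.41 + 2·92.16 − 102.01) = ½√183.13 ≈ ½·13.5326 ≈ 6.76628
m_c = ½√(2·50.41 + 2·102.01 − 92.16) = ½√212.68 ≈ ½·14.5836 ≈ 7.29178

m_a = 9.191, m_b = 6.766, m_c = 7.292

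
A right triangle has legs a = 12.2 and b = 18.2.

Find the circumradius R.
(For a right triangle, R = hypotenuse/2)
Hypotenuse c = √(a² + b²) = √(148.84 + 331.24) = √480.08 ≈ 21.9107
R = c/2 ≈ 21.9107/2 ≈ 10.9554

R = 10.96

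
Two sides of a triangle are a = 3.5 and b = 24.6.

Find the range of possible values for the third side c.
Triangle inequality: |a − b| < c < a + b
|a − b| = |3.5 − 24.6| = 21.1
a + b = 3.5 + 24.6 = 28.1

21.1 < c < 28.1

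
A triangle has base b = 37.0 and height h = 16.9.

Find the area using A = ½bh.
A = ½·b·h = ½·37.0·16.9 = ½·625.3 = 312.65

Area = 312.65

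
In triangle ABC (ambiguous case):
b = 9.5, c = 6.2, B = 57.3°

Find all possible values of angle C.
b/sin(B) = c/sin(C)  ⇒  sin(C) = c·sin(B)/b = 6.2·sin(57.3°)/9.5
sin(57.3°) ≈ 0.841511
sin(C) ≈ 6.2·0.841511/9.5 ≈ 5.21737/9.5 ≈ 0.549197
Candidate 1: C₁ = arcsin(0.549197) ≈ 33.3119°  →  A = 180° − 57.3° − 33.3119° ≈ 89.3881° > 0, valid
Candidate 2: C₂ = 180° − C₁ ≈ 146.688°  →  A = 180° − 57.3° − 146.688° ≈ -23.9881° ≤ 0, not a valid triangle

C = 33.31° (one solution)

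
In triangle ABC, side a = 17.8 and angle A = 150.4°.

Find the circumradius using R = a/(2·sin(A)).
R = a/(2·sin(A)) = 17.8/(2·sin(150.4°))
sin(150.4°) ≈ 0.493942
R ≈ 17.8/(2·0.493942) = 17.8/0.987884 ≈ 18.0183

R = 18.02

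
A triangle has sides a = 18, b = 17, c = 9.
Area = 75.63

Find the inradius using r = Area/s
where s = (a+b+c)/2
s = (18 + 17 + 9)/2 = 44/2 = 22
r = Area/s = 75.63/22 ≈ 3.43773

r = 3.438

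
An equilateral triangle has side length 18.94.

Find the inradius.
r = Area/s with s the semi-perimeter.
Area = (√3/4)·18.94² = (√3/4)·358.7236 ≈ 0.433013·358.7236 ≈ 155.332
s = 3·18.94/2 = 28.41
r ≈ 155.332/28.41 ≈ 5.46751
(Equivalently r = side/(2√3) = 18.94/3.4641 ≈ 5.46751.)

r = 5.468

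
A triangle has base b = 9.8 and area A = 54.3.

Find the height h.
A = ½·b·h  ⇒  h = 2A/b = 2·54.3/9.8 = 108.6/9.8 ≈ 11.0816

h = 11.08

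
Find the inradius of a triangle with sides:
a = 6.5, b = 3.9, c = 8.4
r = Area/s where s is the semi-perimeter.
s = (6.5 + 3.9 + 8.4)/2 = 18.8/2 = 9.4
Area = √(s(s−a)(s−b)(s−c)) = √(9.4·2.9·5.5·1) ≈ √149.93 ≈ 12.2446
r ≈ 12.2446/9.4 ≈ 1.30262

r = 1.303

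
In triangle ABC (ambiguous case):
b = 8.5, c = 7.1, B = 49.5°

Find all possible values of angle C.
b/sin(B) = c/sin(C)  ⇒  sin(C) = c·sin(B)/b = 7.1·sin(49.5°)/8.5
sin(49.5°) ≈ 0.760406
sin(C) ≈ 7.1·0.760406/8.5 ≈ 5.39888/8.5 ≈ 0.635163
Candidate 1: C₁ = arcsin(0.635163) ≈ 39.432°  →  A = 180° − 49.5° − 39.432° ≈ 91.068° > 0, valid
Candidate 2: C₂ = 180° − C₁ ≈ 140.568°  →  A = 180° − 49.5° − 140.568° ≈ -10.068° ≤ 0, not a valid triangle

C = 39.43° (one solution)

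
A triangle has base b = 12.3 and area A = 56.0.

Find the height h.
A = ½·b·h  ⇒  h = 2A/b = 2·56.0/12.3 = 112/12.3 ≈ 9.10569

h = 9.106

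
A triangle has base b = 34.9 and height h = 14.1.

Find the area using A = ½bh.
A = ½·b·h = ½·34.9·14.1 = ½·492.09 = 246.045

Area = 246.045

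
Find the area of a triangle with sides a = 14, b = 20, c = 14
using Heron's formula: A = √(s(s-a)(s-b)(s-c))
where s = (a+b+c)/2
s = (14 + 20 + 14)/2 = 48/2 = 24
s − a = 10, s − b = 4, s − c = 10
s(s−a)(s−b)(s−c) = 24·10·4·10 = 9600
Area = √9600 ≈ 97.9796

s = 24.0, Area = 97.98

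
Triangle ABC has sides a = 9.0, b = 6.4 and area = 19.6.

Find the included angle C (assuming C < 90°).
Area = ½·a·b·sin(C)  ⇒  sin(C) = 2·Area/(a·b) = 2·19.6/(9.0·6.4) = 39.2/57.6 ≈ 0.680556
C = arcsin(0.680556) ≈ 42.8871° (taking the acute solution since C < 90°)

C = 42.89°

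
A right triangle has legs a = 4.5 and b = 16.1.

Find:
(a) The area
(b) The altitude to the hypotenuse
(a) The legs are perpendicular, so Area = ½·a·b = ½·4.5·16.1 = ½·72.45 = 36.225
(b) Hypotenuse c = √(a² + b²) = √(20.25 + 259.21) = √279.46 ≈ 16.7171
    Area = ½·c·h_c  ⇒  h_c = 2·Area/c = 72.45/16.7171 ≈ 4.3339

Area = 36.225, h_c = 4.334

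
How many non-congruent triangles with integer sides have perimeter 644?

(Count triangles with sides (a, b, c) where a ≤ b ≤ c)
Let a ≤ b ≤ c with a + b + c = 644. The only binding inequality is a + b > c, i.e. 644 − c > c, so c < 644/2; and c ≥ 644/3 since c is the largest side.
So 215 ≤ c ≤ 321. For each c, b runs from ⌈(644 − c)/2⌉ up to c (then a = 644 − b − c satisfies 1 ≤ a ≤ b automatically), giving c − ⌈(644 − c)/2⌉ + 1 choices.
Summing over c: 1 + 3 + 4 + 6 + … + 159 + 160  (107 terms, c = 215, …, 321) = 8640
Check (closed form: nearest integer to p²/48 for even p, (p+3)²/48 for odd p): 644²/48 = 414736/48 ≈ 8640.33 → 8640

8640 triangles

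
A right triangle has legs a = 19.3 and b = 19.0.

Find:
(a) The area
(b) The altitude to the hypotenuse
(a) The legs are perpendicular, so Area = ½·a·b = ½·19.3·19.0 = ½·366.7 = 183.35
(b) Hypotenuse c = √(a² + b²) = √(372.49 + 361) = √733.49 ≈ 27.083
    Area = ½·c·h_c  ⇒  h_c = 2·Area/c = 366.7/27.083 ≈ 13.5398

Area = 183.35, h_c = 13.54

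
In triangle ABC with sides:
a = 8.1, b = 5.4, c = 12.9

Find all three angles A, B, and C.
Law of cosines for each angle (a² = 65.61, b² = 29.16, c² = 166.41):
cos(A) = (b² + c² − a²)/(2bc) = (29.16 + 166.41 − 65.61)/(2·5.4·12.9) = 129.96/139.32 ≈ 0.932817  ⇒  A ≈ 21.1218°
cos(B) = (a² + c² − b²)/(2ac) = (65.61 + 166.41 − 29.16)/(2·8.1·12.9) = 202.86/208.98 ≈ 0.970715  ⇒  B ≈ 13.9004°
cos(C) = (a² + b² − c²)/(2ab) = (65.61 + 29.16 − 166.41)/(2·8.1·5.4) = -71.64/87.48 ≈ -0.81893  ⇒  C ≈ 144.978°
Check: A + B + C ≈ 180°

A = 21.12°, B = 13.9°, C = 145°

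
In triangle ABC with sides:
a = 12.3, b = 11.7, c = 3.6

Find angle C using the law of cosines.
c² = a² + b² − 2ab·cos(C)  ⇒  cos(C) = (a² + b² − c²)/(2ab)
cos(C) = (12.3² + 11.7² − 3.6²)/(2·12.3·11.7) = (151.29 + 136.89 − 12.96)/287.82 = 275.22/287.82 ≈ 0.956223
C = arccos(0.956223) ≈ 17.0161°

C = 17.02°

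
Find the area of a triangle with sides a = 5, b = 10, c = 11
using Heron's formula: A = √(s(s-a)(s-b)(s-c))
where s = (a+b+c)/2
s = (5 + 10 + 11)/2 = 26/2 = 13
s − a = 8, s − b = 3, s − c = 2
s(s−a)(s−b)(s−c) = 13·8·3·2 = 624
Area = √624 ≈ 24.98

s = 13.0, Area = 24.98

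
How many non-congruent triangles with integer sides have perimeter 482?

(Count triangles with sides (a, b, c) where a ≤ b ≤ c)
Let a ≤ b ≤ c with a + b + c = 482. The only binding inequality is a + b > c, i.e. 482 − c > c, so c < 482/2; and c ≥ 482/3 since c is the largest side.
So 161 ≤ c ≤ 240. For each c, b runs from ⌈(482 − c)/2⌉ up to c (then a = 482 − b − c satisfies 1 ≤ a ≤ b automatically), giving c − ⌈(482 − c)/2⌉ + 1 choices.
Summing over c: 1 + 3 + 4 + 6 + … + 118 + 120  (80 terms, c = 161, …, 240) = 4840
Check (closed form: nearest integer to p²/48 for even p, (p+3)²/48 for odd p): 482²/48 = 232324/48 ≈ 4840.08 → 4840

4840 triangles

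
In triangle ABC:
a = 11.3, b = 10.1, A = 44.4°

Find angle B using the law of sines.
a/sin(A) = b/sin(B)  ⇒  sin(B) = b·sin(A)/a = 10.1·sin(44.4°)/11.3
sin(44.4°) ≈ 0.699663
sin(B) ≈ 10.1·0.699663/11.3 ≈ 7.0666/11.3 ≈ 0.625363
B = arcsin(0.625363) ≈ 38.7088°
(Since b ≤ a we need B ≤ A, so the obtuse alternative 180° − 38.7088° ≈ 141.291° is rejected.)

B = 38.71°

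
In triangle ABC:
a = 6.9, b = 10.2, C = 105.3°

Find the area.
Two sides and the included angle (SAS): A = ½·a·b·sin(C) = ½·6.9·10.2·sin(105.3°)
sin(105.3°) ≈ 0.964557
A ≈ ½·70.38·0.964557 = 35.19·0.964557 ≈ 33.9428

Area = 33.94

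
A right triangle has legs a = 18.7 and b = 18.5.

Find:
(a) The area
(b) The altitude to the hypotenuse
(a) The legs are perpendicular, so Area = ½·a·b = ½·18.7·18.5 = ½·345.95 = 172.975
(b) Hypotenuse c = √(a² + b²) = √(349.69 + 342.25) = √691.94 ≈ 26.3048
    Area = ½·c·h_c  ⇒  h_c = 2·Area/c = 345.95/26.3048 ≈ 13.1516

Area = 172.975, h_c = 13.15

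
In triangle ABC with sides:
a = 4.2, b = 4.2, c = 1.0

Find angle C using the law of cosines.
c² = a² + b² − 2ab·cos(C)  ⇒  cos(C) = (a² + b² − c²)/(2ab)
cos(C) = (4.2² + 4.2² − 1.0²)/(2·4.2·4.2) = (17.64 + 17.64 − 1)/35.28 = 34.28/35.28 ≈ 0.971655
C = arccos(0.971655) ≈ 13.6743°

C = 13.67°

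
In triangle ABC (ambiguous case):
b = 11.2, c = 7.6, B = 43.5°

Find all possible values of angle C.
b/sin(B) = c/sin(C)  ⇒  sin(C) = c·sin(B)/b = 7.6·sin(43.5°)/11.2
sin(43.5°) ≈ 0.688355
sin(C) ≈ 7.6·0.688355/11.2 ≈ 5.23149/11.2 ≈ 0.467098
Candidate 1: C₁ = arcsin(0.467098) ≈ 27.8461°  →  A = 180° − 43.5° − 27.8461° ≈ 108.654° > 0, valid
Candidate 2: C₂ = 180° − C₁ ≈ 152.154°  →  A = 180° − 43.5° − 152.154° ≈ -15.6539° ≤ 0, not a valid triangle

C = 27.85° (one solution)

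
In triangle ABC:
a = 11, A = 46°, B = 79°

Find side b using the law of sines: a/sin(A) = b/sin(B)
a/sin(A) = b/sin(B)  ⇒  b = a·sin(B)/sin(A) = 11·sin(79°)/sin(46°)
sin(79°) ≈ 0.981627, sin(46°) ≈ 0.71934
b ≈ 11·0.981627/0.71934 ≈ 10.7979/0.71934 ≈ 15.0108

b = 15.01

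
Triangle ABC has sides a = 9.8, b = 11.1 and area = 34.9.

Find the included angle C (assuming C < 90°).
Area = ½·a·b·sin(C)  ⇒  sin(C) = 2·Area/(a·b) = 2·34.9/(9.8·11.1) = 69.8/108.78 ≈ 0.641662
C = arcsin(0.641662) ≈ 39.9159° (taking the acute solution since C < 90°)

C = 39.92°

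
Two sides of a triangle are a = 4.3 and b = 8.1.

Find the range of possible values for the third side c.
Triangle inequality: |a − b| < c < a + b
|a − b| = |4.3 − 8.1| = 3.8
a + b = 4.3 + 8.1 = 12.4

3.8 < c < 12.4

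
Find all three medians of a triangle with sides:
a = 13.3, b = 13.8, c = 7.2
Median formula: m_a = ½√(2b² + 2c² − a²) (and cyclically). a² = 176.89, b² = 190.44, c² = 51.84.
m_a = ½√(2·190.44 + 2·51.84 − 176.89) = ½√307.67 ≈ ½·17.5405 ≈ 8.77026
m_b = ½√(2·176.89 + 2·51.84 − 190.44) = ½√267.02 ≈ ½·16.3407 ≈ 8.17037
m_c = ½√(2·176.89 + 2·190.44 − 51.84) = ½√682.82 ≈ ½·26.1308 ≈ 13.0654

m_a = 8.77, m_b = 8.17, m_c = 13.07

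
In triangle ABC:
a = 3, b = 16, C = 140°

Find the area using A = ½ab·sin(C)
A = ½·a·b·sin(C) = ½·3·16·sin(140°)
sin(140°) ≈ 0.642788
A ≈ ½·48·0.642788 = 24·0.642788 ≈ 15.4269

Area = 15.43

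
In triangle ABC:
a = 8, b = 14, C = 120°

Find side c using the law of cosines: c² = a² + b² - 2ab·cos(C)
c² = 8² + 14² − 2·8·14·cos(120°)
cos(120°) ≈ -0.5
c² ≈ 64 + 196 − 224·(-0.5) ≈ 260 + 112 ≈ 372
c ≈ √372 ≈ 19.2873

c = 19.29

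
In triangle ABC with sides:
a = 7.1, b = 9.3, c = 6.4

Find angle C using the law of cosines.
c² = a² + b² − 2ab·cos(C)  ⇒  cos(C) = (a² + b² − c²)/(2ab)
cos(C) = (7.1² + 9.3² − 6.4²)/(2·7.1·9.3) = (50.41 + 86.49 − 40.96)/132.06 = 95.94/132.06 ≈ 0.726488
C = arccos(0.726488) ≈ 43.4072°

C = 43.41°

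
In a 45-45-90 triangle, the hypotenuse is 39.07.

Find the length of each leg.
In a 45-45-90 triangle hypotenuse = leg·√2, so leg = hypotenuse/√2.
Leg = 39.07/√2 ≈ 39.07/1.41421 ≈ 27.6267

Each leg = 27.63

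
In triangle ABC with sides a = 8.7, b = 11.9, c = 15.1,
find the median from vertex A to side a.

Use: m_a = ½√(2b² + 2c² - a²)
m_a = ½√(2·11.9² + 2·15.1² − 8.7²) = ½√(2·141.61 + 2·228.01 − 75.69) = ½√(283.22 + 456.02 − 75.69) = ½√663.55
√663.55 ≈ 25.7595, so m_a ≈ 12.8797

m_a = 12.88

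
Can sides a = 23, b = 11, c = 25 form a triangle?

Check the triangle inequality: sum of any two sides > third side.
a + b vs c: 23 + 11 = 34 > 25  ✓
a + c vs b: 23 + 25 = 48 > 11  ✓
b + c vs a: 11 + 25 = 36 > 23  ✓

Yes, triangle inequality satisfied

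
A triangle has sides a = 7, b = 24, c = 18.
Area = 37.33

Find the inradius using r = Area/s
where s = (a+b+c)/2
s = (7 + 24 + 18)/2 = 49/2 = 24.5
r = Area/s = 37.33/24.5 ≈ 1.52367

r = 1.524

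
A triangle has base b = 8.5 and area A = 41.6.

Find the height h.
A = ½·b·h  ⇒  h = 2A/b = 2·41.6/8.5 = 83.2/8.5 ≈ 9.78824

h = 9.788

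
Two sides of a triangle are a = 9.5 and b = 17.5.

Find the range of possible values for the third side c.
Triangle inequality: |a − b| < c < a + b
|a − b| = |9.5 − 17.5| = 8
a + b = 9.5 + 17.5 = 27

8 < c < 27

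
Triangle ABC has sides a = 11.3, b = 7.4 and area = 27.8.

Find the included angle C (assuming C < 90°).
Area = ½·a·b·sin(C)  ⇒  sin(C) = 2·Area/(a·b) = 2·27.8/(11.3·7.4) = 55.6/83.62 ≈ 0.664913
C = arcsin(0.664913) ≈ 41.6756° (taking the acute solution since C < 90°)

C = 41.68°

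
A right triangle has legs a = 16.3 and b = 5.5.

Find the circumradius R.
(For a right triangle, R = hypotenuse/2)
Hypotenuse c = √(a² + b²) = √(265.69 + 30.25) = √295.94 ≈ 17.2029
R = c/2 ≈ 17.2029/2 ≈ 8.60145

R = 8.601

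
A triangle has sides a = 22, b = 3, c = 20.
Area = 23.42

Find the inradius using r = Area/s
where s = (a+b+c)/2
s = (22 + 3 + 20)/2 = 45/2 = 22.5
r = Area/s = 23.42/22.5 ≈ 1.04089

r = 1.041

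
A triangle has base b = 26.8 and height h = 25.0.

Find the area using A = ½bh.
A = ½·b·h = ½·26.8·25.0 = ½·670 = 335

Area = 335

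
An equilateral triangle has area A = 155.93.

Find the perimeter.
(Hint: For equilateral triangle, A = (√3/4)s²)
A = (√3/4)s²  ⇒  s² = 4A/√3 = 4·155.93/√3 = 623.72/1.73205 ≈ 360.105
s ≈ √360.105 ≈ 18.9764
Perimeter = 3s ≈ 3·18.9764 ≈ 56.9293

Perimeter = 56.93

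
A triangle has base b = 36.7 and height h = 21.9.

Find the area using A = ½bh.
A = ½·b·h = ½·36.7·21.9 = ½·803.73 = 401.865

Area = 401.865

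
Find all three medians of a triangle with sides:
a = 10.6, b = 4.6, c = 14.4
Median formula: m_a = ½√(2b² + 2c² − a²) (and cyclically). a² = 112.36, b² = 21.16, c² = 207.36.
m_a = ½√(2·21.16 + 2·207.36 − 112.36) = ½√344.68 ≈ ½·18.5656 ≈ 9.28278
m_b = ½√(2·112.36 + 2·207.36 − 21.16) = ½√618.28 ≈ ½·24.8652 ≈ 12.4326
m_c = ½√(2·112.36 + 2·21.16 − 207.36) = ½√59.68 ≈ ½·7.72528 ≈ 3.86264

m_a = 9.283, m_b = 12.43, m_c = 3.863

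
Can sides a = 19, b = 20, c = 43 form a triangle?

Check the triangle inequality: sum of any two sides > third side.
a + b vs c: 19 + 20 = 39 ≤ 43  ✗
a + c vs b: 19 + 43 = 62 > 20  ✓
b + c vs a: 20 + 43 = 63 > 19  ✓

No: 19 + 20 = 39 is not > 43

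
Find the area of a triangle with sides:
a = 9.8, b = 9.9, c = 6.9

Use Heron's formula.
s = (9.8 + 9.9 + 6.9)/2 = 26.6/2 = 13.3
s − a = 3.5, s − b = 3.4, s − c = 6.4
s(s−a)(s−b)(s−c) = 13.3·3.5·3.4·6.4 ≈ 1012.93
Area = √1012.93 ≈ 31.8265

Area = 31.83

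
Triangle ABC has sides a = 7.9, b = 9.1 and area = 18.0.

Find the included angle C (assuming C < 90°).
Area = ½·a·b·sin(C)  ⇒  sin(C) = 2·Area/(a·b) = 2·18.0/(7.9·9.1) = 36/71.89 ≈ 0.500765
C = arcsin(0.500765) ≈ 30.0506° (taking the acute solution since C < 90°)

C = 30.05°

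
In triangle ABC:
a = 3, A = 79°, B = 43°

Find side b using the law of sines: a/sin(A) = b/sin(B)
a/sin(A) = b/sin(B)  ⇒  b = a·sin(B)/sin(A) = 3·sin(43°)/sin(79°)
sin(43°) ≈ 0.681998, sin(79°) ≈ 0.981627
b ≈ 3·0.681998/0.981627 ≈ 2.046/0.981627 ≈ 2.08429

b = 2.084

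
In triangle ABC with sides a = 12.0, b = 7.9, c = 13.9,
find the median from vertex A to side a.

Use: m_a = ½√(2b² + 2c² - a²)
m_a = ½√(2·7.9² + 2·13.9² − 12.0²) = ½√(2·62.41 + 2·193.21 − 144) = ½√(124.82 + 386.42 − 144) = ½√367.24
√367.24 ≈ 19.1635, so m_a ≈ 9.58175

m_a = 9.582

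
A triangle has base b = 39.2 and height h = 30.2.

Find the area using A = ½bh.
A = ½·b·h = ½·39.2·30.2 = ½·1183.84 = 591.92

Area = 591.92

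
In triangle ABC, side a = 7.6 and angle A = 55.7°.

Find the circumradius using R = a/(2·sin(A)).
R = a/(2·sin(A)) = 7.6/(2·sin(55.7°))
sin(55.7°) ≈ 0.826098
R ≈ 7.6/(2·0.826098) = 7.6/1.6522 ≈ 4.59994

R = 4.6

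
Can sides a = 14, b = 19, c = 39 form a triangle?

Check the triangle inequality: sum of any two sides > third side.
a + b vs c: 14 + 19 = 33 ≤ 39  ✗
a + c vs b: 14 + 39 = 53 > 19  ✓
b + c vs a: 19 + 39 = 58 > 14  ✓

No: 14 + 19 = 33 is not > 39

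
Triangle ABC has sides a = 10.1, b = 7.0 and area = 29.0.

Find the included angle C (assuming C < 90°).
Area = ½·a·b·sin(C)  ⇒  sin(C) = 2·Area/(a·b) = 2·29.0/(10.1·7.0) = 58/70.7 ≈ 0.820368
C = arcsin(0.820368) ≈ 55.1216° (taking the acute solution since C < 90°)

C = 55.12°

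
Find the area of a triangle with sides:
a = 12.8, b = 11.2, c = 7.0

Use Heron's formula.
s = (12.8 + 11.2 + 7.0)/2 = 31/2 = 15.5
s − a = 2.7, s − b = 4.3, s − c = 8.5
s(s−a)(s−b)(s−c) = 15.5·2.7·4.3·8.5 ≈ 1529.62
Area = √1529.62 ≈ 39.1103

Area = 39.11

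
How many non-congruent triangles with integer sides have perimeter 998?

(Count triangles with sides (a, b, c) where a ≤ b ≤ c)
Let a ≤ b ≤ c with a + b + c = 998. The only binding inequality is a + b > c, i.e. 998 − c > c, so c < 998/2; and c ≥ 998/3 since c is the largest side.
So 333 ≤ c ≤ 498. For each c, b runs from ⌈(998 − c)/2⌉ up to c (then a = 998 − b − c satisfies 1 ≤ a ≤ b automatically), giving c − ⌈(998 − c)/2⌉ + 1 choices.
Summing over c: 1 + 3 + 4 + 6 + … + 247 + 249  (166 terms, c = 333, …, 498) = 20750
Check (closed form: nearest integer to p²/48 for even p, (p+3)²/48 for odd p): 998²/48 = 996004/48 ≈ 20750.08 → 20750

20750 triangles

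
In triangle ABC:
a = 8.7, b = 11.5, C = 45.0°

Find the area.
Two sides and the included angle (SAS): A = ½·a·b·sin(C) = ½·8.7·11.5·sin(45.0°)
sin(45.0°) ≈ 0.707107
A ≈ ½·100.05·0.707107 = 50.025·0.707107 ≈ 35.373

Area = 35.37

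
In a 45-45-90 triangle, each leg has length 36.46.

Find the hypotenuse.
In a 45-45-90 triangle the sides are in ratio 1 : 1 : √2, so hypotenuse = leg·√2.
Hypotenuse = 36.46·√2 ≈ 36.46·1.41421 ≈ 51.5622

Hypotenuse = 36.46√2 = 51.56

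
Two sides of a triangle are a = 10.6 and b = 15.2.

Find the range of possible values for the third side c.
Triangle inequality: |a − b| < c < a + b
|a − b| = |10.6 − 15.2| = 4.6
a + b = 10.6 + 15.2 = 25.8

4.6 < c < 25.8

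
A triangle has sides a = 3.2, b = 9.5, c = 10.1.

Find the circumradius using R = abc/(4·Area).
First find the area with Heron's formula.
s = (3.2 + 9.5 + 10.1)/2 = 11.4
Area = √(s(s−a)(s−b)(s−c)) = √(11.4·8.2·1.9·1.3) ≈ √230.896 ≈ 15.1952
abc = 3.2·9.5·10.1 = 307.04
R = abc/(4·Area) ≈ 307.04/(4·15.1952) = 307.04/60.781 ≈ 5.05158

R = 5.052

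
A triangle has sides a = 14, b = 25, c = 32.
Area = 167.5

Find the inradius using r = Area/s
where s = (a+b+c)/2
s = (14 + 25 + 32)/2 = 71/2 = 35.5
r = Area/s = 167.5/35.5 ≈ 4.71831

r = 4.718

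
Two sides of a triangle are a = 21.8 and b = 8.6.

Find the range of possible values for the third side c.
Triangle inequality: |a − b| < c < a + b
|a − b| = |21.8 − 8.6| = 13.2
a + b = 21.8 + 8.6 = 30.4

13.2 < c < 30.4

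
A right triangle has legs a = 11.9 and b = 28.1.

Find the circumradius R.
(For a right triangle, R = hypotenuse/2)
Hypotenuse c = √(a² + b²) = √(141.61 + 789.61) = √931.22 ≈ 30.5159
R = c/2 ≈ 30.5159/2 ≈ 15.2579

R = 15.26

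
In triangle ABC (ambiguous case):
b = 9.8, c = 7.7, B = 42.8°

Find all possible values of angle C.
b/sin(B) = c/sin(C)  ⇒  sin(C) = c·sin(B)/b = 7.7·sin(42.8°)/9.8
sin(42.8°) ≈ 0.679441
sin(C) ≈ 7.7·0.679441/9.8 ≈ 5.2317/9.8 ≈ 0.533847
Candidate 1: C₁ = arcsin(0.533847) ≈ 32.2657°  →  A = 180° − 42.8° − 32.2657° ≈ 104.934° > 0, valid
Candidate 2: C₂ = 180° − C₁ ≈ 147.734°  →  A = 180° − 42.8° − 147.734° ≈ -10.5343° ≤ 0, not a valid triangle

C = 32.27° (one solution)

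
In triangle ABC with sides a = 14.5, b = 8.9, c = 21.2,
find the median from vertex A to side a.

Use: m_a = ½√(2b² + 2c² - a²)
m_a = ½√(2·8.9² + 2·21.2² − 14.5²) = ½√(2·79.21 + 2·449.44 − 210.25) = ½√(158.42 + 898.88 − 210.25) = ½√847.05
√847.05 ≈ 29.1041, so m_a ≈ 14.5521

m_a = 14.55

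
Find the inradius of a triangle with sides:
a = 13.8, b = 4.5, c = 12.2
r = Area/s where s is the semi-perimeter.
s = (13.8 + 4.5 + 12.2)/2 = 30.5/2 = 15.25
Area = √(s(s−a)(s−b)(s−c)) = √(15.25·1.45·10.75·3.05) ≈ √725.014 ≈ 26.9261
r ≈ 26.9261/15.25 ≈ 1.76564

r = 1.766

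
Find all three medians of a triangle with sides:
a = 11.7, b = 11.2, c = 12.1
Median formula: m_a = ½√(2b² + 2c² − a²) (and cyclically). a² = 136.89, b² = 125.44, c² = 146.41.
m_a = ½√(2·125.44 + 2·146.41 − 136.89) = ½√406.81 ≈ ½·20.1695 ≈ 10.0848
m_b = ½√(2·136.89 + 2·146.41 − 125.44) = ½√441.16 ≈ ½·21.0038 ≈ 10.5019
m_c = ½√(2·136.89 + 2·125.44 − 146.41) = ½√378.25 ≈ ½·19.4487 ≈ 9.72433

m_a = 10.08, m_b = 10.5, m_c = 9.724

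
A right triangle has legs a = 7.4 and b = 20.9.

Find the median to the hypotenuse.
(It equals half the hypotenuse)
Hypotenuse c = √(a² + b²) = √(54.76 + 436.81) = √491.57 ≈ 22.1714
Median to hypotenuse = c/2 ≈ 22.1714/2 ≈ 11.0857

Median = 11.09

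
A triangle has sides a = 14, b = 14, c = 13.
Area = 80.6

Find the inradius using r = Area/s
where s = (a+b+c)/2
s = (14 + 14 + 13)/2 = 41/2 = 20.5
r = Area/s = 80.6/20.5 ≈ 3.93171

r = 3.932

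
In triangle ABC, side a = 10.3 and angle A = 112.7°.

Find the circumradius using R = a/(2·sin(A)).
R = a/(2·sin(A)) = 10.3/(2·sin(112.7°))
sin(112.7°) ≈ 0.922538
R ≈ 10.3/(2·0.922538) = 10.3/1.84508 ≈ 5.58243

R = 5.582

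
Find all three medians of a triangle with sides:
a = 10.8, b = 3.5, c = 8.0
Median formula: m_a = ½√(2b² + 2c² − a²) (and cyclically). a² = 116.64, b² = 12.25, c² = 64.
m_a = ½√(2·12.25 + 2·64 − 116.64) = ½√35.86 ≈ ½·5.98832 ≈ 2.99416
m_b = ½√(2·116.64 + 2·64 − 12.25) = ½√349.03 ≈ ½·18.6823 ≈ 9.34117
m_c = ½√(2·116.64 + 2·12.25 − 64) = ½√193.78 ≈ ½·13.9205 ≈ 6.96024

m_a = 2.994, m_b = 9.341, m_c = 6.96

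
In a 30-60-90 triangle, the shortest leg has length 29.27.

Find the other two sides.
In a 30-60-90 triangle the sides are in ratio 1 : √3 : 2 (short leg : long leg : hypotenuse).
Long leg = 29.27·√3 ≈ 29.27·1.73205 ≈ 50.6971
Hypotenuse = 2·29.27 = 58.54

Long leg = 29.27√3 = 50.7, Hypotenuse = 58.54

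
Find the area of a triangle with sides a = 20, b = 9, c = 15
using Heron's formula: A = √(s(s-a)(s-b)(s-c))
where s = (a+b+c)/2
s = (20 + 9 + 15)/2 = 44/2 = 22
s − a = 2, s − b = 13, s − c = 7
s(s−a)(s−b)(s−c) = 22·2·13·7 = 4004
Area = √4004 ≈ 63.2772

s = 22.0, Area = 63.28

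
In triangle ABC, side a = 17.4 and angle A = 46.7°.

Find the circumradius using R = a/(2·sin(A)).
R = a/(2·sin(A)) = 17.4/(2·sin(46.7°))
sin(46.7°) ≈ 0.727773
R ≈ 17.4/(2·0.727773) = 17.4/1.45555 ≈ 11.9543

R = 11.95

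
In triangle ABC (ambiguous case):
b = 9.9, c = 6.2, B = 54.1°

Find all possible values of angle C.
b/sin(B) = c/sin(C)  ⇒  sin(C) = c·sin(B)/b = 6.2·sin(54.1°)/9.9
sin(54.1°) ≈ 0.810042
sin(C) ≈ 6.2·0.810042/9.9 ≈ 5.02226/9.9 ≈ 0.507299
Candidate 1: C₁ = arcsin(0.507299) ≈ 30.4841°  →  A = 180° − 54.1° − 30.4841° ≈ 95.4159° > 0, valid
Candidate 2: C₂ = 180° − C₁ ≈ 149.516°  →  A = 180° − 54.1° − 149.516° ≈ -23.6159° ≤ 0, not a valid triangle

C = 30.48° (one solution)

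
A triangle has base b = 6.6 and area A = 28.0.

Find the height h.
A = ½·b·h  ⇒  h = 2A/b = 2·28.0/6.6 = 56/6.6 ≈ 8.48485

h = 8.485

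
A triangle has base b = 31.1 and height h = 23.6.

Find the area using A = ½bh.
A = ½·b·h = ½·31.1·23.6 = ½·733.96 = 366.98

Area = 366.98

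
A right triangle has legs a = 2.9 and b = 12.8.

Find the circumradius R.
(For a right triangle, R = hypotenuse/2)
Hypotenuse c = √(a² + b²) = √(8.41 + 163.84) = √172.25 ≈ 13.1244
R = c/2 ≈ 13.1244/2 ≈ 6.5622

R = 6.562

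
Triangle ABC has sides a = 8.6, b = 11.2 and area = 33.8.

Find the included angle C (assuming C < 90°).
Area = ½·a·b·sin(C)  ⇒  sin(C) = 2·Area/(a·b) = 2·33.8/(8.6·11.2) = 67.6/96.32 ≈ 0.701827
C = arcsin(0.701827) ≈ 44.5738° (taking the acute solution since C < 90°)

C = 44.57°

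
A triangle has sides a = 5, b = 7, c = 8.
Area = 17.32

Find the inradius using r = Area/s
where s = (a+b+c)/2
s = (5 + 7 + 8)/2 = 20/2 = 10
r = Area/s = 17.32/10 ≈ 1.732

r = 1.732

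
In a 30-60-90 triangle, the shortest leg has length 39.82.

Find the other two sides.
In a 30-60-90 triangle the sides are in ratio 1 : √3 : 2 (short leg : long leg : hypotenuse).
Long leg = 39.82·√3 ≈ 39.82·1.73205 ≈ 68.9703
Hypotenuse = 2·39.82 = 79.64

Long leg = 39.82√3 = 68.97, Hypotenuse = 79.64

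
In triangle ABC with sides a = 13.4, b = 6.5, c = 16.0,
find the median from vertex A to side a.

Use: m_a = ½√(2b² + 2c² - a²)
m_a = ½√(2·6.5² + 2·16.0² − 13.4²) = ½√(2·42.25 + 2·256 − 179.56) = ½√(84.5 + 512 − 179.56) = ½√416.94
√416.94 ≈ 20.4191, so m_a ≈ 10.2096

m_a = 10.21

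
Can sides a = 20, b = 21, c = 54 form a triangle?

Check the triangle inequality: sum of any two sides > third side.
a + b vs c: 20 + 21 = 41 ≤ 54  ✗
a + c vs b: 20 + 54 = 74 > 21  ✓
b + c vs a: 21 + 54 = 75 > 20  ✓

No: 20 + 21 = 41 is not > 54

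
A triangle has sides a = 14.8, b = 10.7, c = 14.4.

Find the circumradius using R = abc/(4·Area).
First find the area with Heron's formula.
s = (14.8 + 10.7 + 14.4)/2 = 19.95
Area = √(s(s−a)(s−b)(s−c)) = √(19.95·5.15·9.25·5.55) ≈ √5274.54 ≈ 72.626
abc = 14.8·10.7·14.4 = 2280.384
R = abc/(4·Area) ≈ 2280.384/(4·72.626) = 2280.384/290.504 ≈ 7.84975

R = 7.85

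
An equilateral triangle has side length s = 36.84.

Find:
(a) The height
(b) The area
(a) The height splits the triangle into two 30-60-90 halves: h = s·√3/2 = 36.84·1.73205/2 ≈ 63.8088/2 ≈ 31.9044
(b) Area = (√3/4)·s² = (√3/4)·36.84² = (√3/4)·1357.1856 ≈ 0.433013·1357.1856 ≈ 587.679

Height = 31.9, Area = 587.7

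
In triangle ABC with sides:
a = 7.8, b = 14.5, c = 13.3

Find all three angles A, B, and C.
Law of cosines for each angle (a² = 60.84, b² = 210.25, c² = 176.89):
cos(A) = (b² + c² − a²)/(2bc) = (210.25 + 176.89 − 60.84)/(2·14.5·13.3) = 326.3/385.7 ≈ 0.845994  ⇒  A ≈ 32.2214°
cos(B) = (a² + c² − b²)/(2ac) = (60.84 + 176.89 − 210.25)/(2·7.8·13.3) = 27.48/207.48 ≈ 0.132447  ⇒  B ≈ 82.389°
cos(C) = (a² + b² − c²)/(2ab) = (60.84 + 210.25 − 176.89)/(2·7.8·14.5) = 94.2/226.2 ≈ 0.416446  ⇒  C ≈ 65.3896°
Check: A + B + C ≈ 180°

A = 32.22°, B = 82.39°, C = 65.39°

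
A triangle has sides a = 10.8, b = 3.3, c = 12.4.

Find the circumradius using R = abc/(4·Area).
First find the area with Heron's formula.
s = (10.8 + 3.3 + 12.4)/2 = 13.25
Area = √(s(s−a)(s−b)(s−c)) = √(13.25·2.45·9.95·0.85) ≈ √274.552 ≈ 16.5696
abc = 10.8·3.3·12.4 = 441.936
R = abc/(4·Area) ≈ 441.936/(4·16.5696) = 441.936/66.2784 ≈ 6.66787

R = 6.668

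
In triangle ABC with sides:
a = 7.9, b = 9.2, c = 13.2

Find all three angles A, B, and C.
Law of cosines for each angle (a² = 62.41, b² = 84.64, c² = 174.24):
cos(A) = (b² + c² − a²)/(2bc) = (84.64 + 174.24 − 62.41)/(2·9.2·13.2) = 196.47/242.88 ≈ 0.808918  ⇒  A ≈ 36.0097°
cos(B) = (a² + c² − b²)/(2ac) = (62.41 + 174.24 − 84.64)/(2·7.9·13.2) = 152.01/208.56 ≈ 0.728855  ⇒  B ≈ 43.2095°
cos(C) = (a² + b² − c²)/(2ab) = (62.41 + 84.64 − 174.24)/(2·7.9·9.2) = -27.19/145.36 ≈ -0.187053  ⇒  C ≈ 100.781°
Check: A + B + C ≈ 180°

A = 36.01°, B = 43.21°, C = 100.8°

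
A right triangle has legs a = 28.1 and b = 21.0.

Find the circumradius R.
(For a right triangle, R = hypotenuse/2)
Hypotenuse c = √(a² + b²) = √(789.61 + 441) = √1230.61 ≈ 35.0801
R = c/2 ≈ 35.0801/2 ≈ 17.54

R = 17.54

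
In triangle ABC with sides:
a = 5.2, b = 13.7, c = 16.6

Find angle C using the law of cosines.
c² = a² + b² − 2ab·cos(C)  ⇒  cos(C) = (a² + b² − c²)/(2ab)
cos(C) = (5.2² + 13.7² − 16.6²)/(2·5.2·13.7) = (27.04 + 187.69 − 275.56)/142.48 = -60.83/142.48 ≈ -0.426937
C = arccos(-0.426937) ≈ 115.273°

C = 115.3°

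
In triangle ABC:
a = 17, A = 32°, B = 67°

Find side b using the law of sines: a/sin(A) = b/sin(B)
a/sin(A) = b/sin(B)  ⇒  b = a·sin(B)/sin(A) = 17·sin(67°)/sin(32°)
sin(67°) ≈ 0.920505, sin(32°) ≈ 0.529919
b ≈ 17·0.920505/0.529919 ≈ 15.6486/0.529919 ≈ 29.5301

b = 29.53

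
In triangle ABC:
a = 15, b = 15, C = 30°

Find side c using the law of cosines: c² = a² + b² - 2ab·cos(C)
c² = 15² + 15² − 2·15·15·cos(30°)
cos(30°) ≈ 0.866025
c² ≈ 225 + 225 − 450·(0.866025) ≈ 450 − 389.711 ≈ 60.2886
c ≈ √60.2886 ≈ 7.76457

c = 7.765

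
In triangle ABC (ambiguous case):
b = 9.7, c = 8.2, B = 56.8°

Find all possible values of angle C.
b/sin(B) = c/sin(C)  ⇒  sin(C) = c·sin(B)/b = 8.2·sin(56.8°)/9.7
sin(56.8°) ≈ 0.836764
sin(C) ≈ 8.2·0.836764/9.7 ≈ 6.86147/9.7 ≈ 0.707368
Candidate 1: C₁ = arcsin(0.707368) ≈ 45.0212°  →  A = 180° − 56.8° − 45.0212° ≈ 78.1788° > 0, valid
Candidate 2: C₂ = 180° − C₁ ≈ 134.979°  →  A = 180° − 56.8° − 134.979° ≈ -11.7788° ≤ 0, not a valid triangle

C = 45.02° (one solution)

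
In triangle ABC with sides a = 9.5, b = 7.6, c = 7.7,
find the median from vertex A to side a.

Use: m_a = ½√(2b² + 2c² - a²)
m_a = ½√(2·7.6² + 2·7.7² − 9.5²) = ½√(2·57.76 + 2·59.29 − 90.25) = ½√(115.52 + 118.58 − 90.25) = ½√143.85
√143.85 ≈ 11.9937, so m_a ≈ 5.99687

m_a = 5.997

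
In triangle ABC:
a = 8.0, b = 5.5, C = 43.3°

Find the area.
Two sides and the included angle (SAS): A = ½·a·b·sin(C) = ½·8.0·5.5·sin(43.3°)
sin(43.3°) ≈ 0.685818
A ≈ ½·44·0.685818 = 22·0.685818 ≈ 15.088

Area = 15.09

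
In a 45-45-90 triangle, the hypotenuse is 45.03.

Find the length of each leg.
In a 45-45-90 triangle hypotenuse = leg·√2, so leg = hypotenuse/√2.
Leg = 45.03/√2 ≈ 45.03/1.41421 ≈ 31.841

Each leg = 31.84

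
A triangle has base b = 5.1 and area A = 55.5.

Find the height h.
A = ½·b·h  ⇒  h = 2A/b = 2·55.5/5.1 = 111/5.1 ≈ 21.7647

h = 21.76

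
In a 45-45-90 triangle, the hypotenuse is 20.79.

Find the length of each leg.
In a 45-45-90 triangle hypotenuse = leg·√2, so leg = hypotenuse/√2.
Leg = 20.79/√2 ≈ 20.79/1.41421 ≈ 14.7007

Each leg = 14.7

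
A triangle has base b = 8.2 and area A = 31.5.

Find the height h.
A = ½·b·h  ⇒  h = 2A/b = 2·31.5/8.2 = 63/8.2 ≈ 7.68293

h = 7.683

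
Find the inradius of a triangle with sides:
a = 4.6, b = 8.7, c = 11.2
r = Area/s where s is the semi-perimeter.
s = (4.6 + 8.7 + 11.2)/2 = 24.5/2 = 12.25
Area = √(s(s−a)(s−b)(s−c)) = √(12.25·7.65·3.55·1.05) ≈ √349.313 ≈ 18.6899
r ≈ 18.6899/12.25 ≈ 1.52571

r = 1.526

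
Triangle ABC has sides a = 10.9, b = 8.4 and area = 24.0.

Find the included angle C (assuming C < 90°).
Area = ½·a·b·sin(C)  ⇒  sin(C) = 2·Area/(a·b) = 2·24.0/(10.9·8.4) = 48/91.56 ≈ 0.524246
C = arcsin(0.524246) ≈ 31.6175° (taking the acute solution since C < 90°)

C = 31.62°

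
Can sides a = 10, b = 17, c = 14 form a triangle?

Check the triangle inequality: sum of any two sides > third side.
a + b vs c: 10 + 17 = 27 > 14  ✓
a + c vs b: 10 + 14 = 24 > 17  ✓
b + c vs a: 17 + 14 = 31 > 10  ✓

Yes, triangle inequality satisfied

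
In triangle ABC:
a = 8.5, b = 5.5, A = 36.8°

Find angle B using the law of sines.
a/sin(A) = b/sin(B)  ⇒  sin(B) = b·sin(A)/a = 5.5·sin(36.8°)/8.5
sin(36.8°) ≈ 0.599024
sin(B) ≈ 5.5·0.599024/8.5 ≈ 3.29463/8.5 ≈ 0.387604
B = arcsin(0.387604) ≈ 22.8055°
(Since b ≤ a we need B ≤ A, so the obtuse alternative 180° − 22.8055° ≈ 157.195° is rejected.)

B = 22.81°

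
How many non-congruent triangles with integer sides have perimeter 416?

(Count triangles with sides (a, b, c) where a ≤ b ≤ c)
Let a ≤ b ≤ c with a + b + c = 416. The only binding inequality is a + b > c, i.e. 416 − c > c, so c < 416/2; and c ≥ 416/3 since c is the largest side.
So 139 ≤ c ≤ 207. For each c, b runs from ⌈(416 − c)/2⌉ up to c (then a = 416 − b − c satisfies 1 ≤ a ≤ b automatically), giving c − ⌈(416 − c)/2⌉ + 1 choices.
Summing over c: 1 + 3 + 4 + 6 + … + 102 + 103  (69 terms, c = 139, …, 207) = 3605
Check (closed form: nearest integer to p²/48 for even p, (p+3)²/48 for odd p): 416²/48 = 173056/48 ≈ 3605.33 → 3605

3605 triangles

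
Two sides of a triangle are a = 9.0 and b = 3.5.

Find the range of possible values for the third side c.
Triangle inequality: |a − b| < c < a + b
|a − b| = |9.0 − 3.5| = 5.5
a + b = 9.0 + 3.5 = 12.5

5.5 < c < 12.5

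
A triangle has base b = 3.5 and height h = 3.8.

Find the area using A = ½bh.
A = ½·b·h = ½·3.5·3.8 = ½·13.3 = 6.65

Area = 6.65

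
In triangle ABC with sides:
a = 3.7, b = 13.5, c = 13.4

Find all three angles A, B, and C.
Law of cosines for each angle (a² = 13.69, b² = 182.25, c² = 179.56):
cos(A) = (b² + c² − a²)/(2bc) = (182.25 + 179.56 − 13.69)/(2·13.5·13.4) = 348.12/361.8 ≈ 0.962189  ⇒  A ≈ 15.8061°
cos(B) = (a² + c² − b²)/(2ac) = (13.69 + 179.56 − 182.25)/(2·3.7·13.4) = 11/99.16 ≈ 0.110932  ⇒  B ≈ 83.631°
cos(C) = (a² + b² − c²)/(2ab) = (13.69 + 182.25 − 179.56)/(2·3.7·13.5) = 16.38/99.9 ≈ 0.163964  ⇒  C ≈ 80.5629°
Check: A + B + C ≈ 180°

A = 15.81°, B = 83.63°, C = 80.56°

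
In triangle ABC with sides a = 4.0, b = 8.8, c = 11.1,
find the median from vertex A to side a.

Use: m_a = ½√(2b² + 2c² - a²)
m_a = ½√(2·8.8² + 2·11.1² − 4.0²) = ½√(2·77.44 + 2·123.21 − 16) = ½√(154.88 + 246.42 − 16) = ½√385.3
√385.3 ≈ 19.6291, so m_a ≈ 9.81453

m_a = 9.815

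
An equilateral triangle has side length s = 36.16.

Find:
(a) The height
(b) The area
(a) The height splits the triangle into two 30-60-90 halves: h = s·√3/2 = 36.16·1.73205/2 ≈ 62.631/2 ≈ 31.3155
(b) Area = (√3/4)·s² = (√3/4)·36.16² = (√3/4)·1307.5456 ≈ 0.433013·1307.5456 ≈ 566.184

Height = 31.32, Area = 566.2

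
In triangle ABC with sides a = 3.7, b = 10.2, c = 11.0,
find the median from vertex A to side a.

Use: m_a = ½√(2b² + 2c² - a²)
m_a = ½√(2·10.2² + 2·11.0² − 3.7²) = ½√(2·104.04 + 2·121 − 13.69) = ½√(208.08 + 242 − 13.69) = ½√436.39
√436.39 ≈ 20.8899, so m_a ≈ 10.445

m_a = 10.44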